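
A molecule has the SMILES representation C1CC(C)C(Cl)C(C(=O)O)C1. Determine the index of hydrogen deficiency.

Atom tally by fragment:
  cyclohexane ring core → C:6 H:12
  (− 3 ring H displaced by substituents)
  + CH3 → C:1 H:3
  + Cl → Cl:1
  + COOH → C:1 H:1 O:2
Element totals:
  C: 8
  H: 13
  Cl: 1
  O: 2
Molecular formula: C8H13ClO2.
DoU = (2C + 2 + N − H − X) / 2 = (2·8 + 2 + 0 − 13 − 1) / 2 = 2.

2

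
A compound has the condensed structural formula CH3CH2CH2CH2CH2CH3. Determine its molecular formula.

Atom tally by fragment:
  CH3 → C:1 H:3
  CH2 → C:1 H:2
  CH2 → C:1 H:2
  CH2 → C:1 H:2
  CH2 → C:1 H:2
  CH3 → C:1 H:3
Element totals:
  C: 6
  H: 14

C6H14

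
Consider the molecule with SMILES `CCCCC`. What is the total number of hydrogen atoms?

Atom tally by fragment:
  CH3 → C:1 H:3
  CH2 → C:1 H:2
  CH2 → C:1 H:2
  CH2 → C:1 H:2
  CH3 → C:1 H:3
Element totals:
  C: 5
  H: 12

12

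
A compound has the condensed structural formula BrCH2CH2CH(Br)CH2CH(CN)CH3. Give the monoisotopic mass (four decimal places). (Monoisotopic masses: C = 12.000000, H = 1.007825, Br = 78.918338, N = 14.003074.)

Element totals:
  C: 7
  H: 11
  Br: 2
  N: 1
Molecular formula: C7H11Br2N.
  M = 7(12.0) + 11(1.007825) + 2(78.918338) + 14.003074
    = 84.000000 + 11.086075 + 157.836676 + 14.003074 = 266.925825

266.9258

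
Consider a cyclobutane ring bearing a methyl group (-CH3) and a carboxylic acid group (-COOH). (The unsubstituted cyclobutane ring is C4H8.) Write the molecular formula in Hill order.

Atom tally by fragment:
  cyclobutane ring core → C:4 H:8
  (− 2 ring H displaced by substituents)
  + CH3 → C:1 H:3
  + COOH → C:1 H:1 O:2
Element totals:
  C: 6
  H: 10
  O: 2

C6H10O2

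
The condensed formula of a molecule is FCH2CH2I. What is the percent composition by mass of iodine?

72.95%

Atom tally by fragment:
  FCH2 → C:1 H:2 F:1
  CH2I → C:1 H:2 I:1
Element totals:
  C: 2
  H: 4
  F: 1
  I: 1
Molecular formula: C2H4FI.
Molar mass = 173.956 g/mol.
Mass from I: 1 × 126.904 = 126.904 g/mol.
%I = 126.904 / 173.956 × 100 = 72.95%.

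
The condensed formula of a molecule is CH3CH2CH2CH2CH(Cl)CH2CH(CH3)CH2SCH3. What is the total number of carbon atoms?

Atom tally by fragment:
  CH3 → C:1 H:3
  CH2 → C:1 H:2
  CH2 → C:1 H:2
  CH2 → C:1 H:2
  CH(Cl) → C:1 H:1 Cl:1
  CH2 → C:1 H:2
  CH(CH3) → C:2 H:4
  CH2SCH3 → C:2 H:5 S:1
Element totals:
  C: 10
  H: 21
  Cl: 1
  S: 1

10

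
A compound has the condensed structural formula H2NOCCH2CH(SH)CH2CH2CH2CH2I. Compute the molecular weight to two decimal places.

Atom tally by fragment:
  H2NOCCH2 → C:2 H:4 O:1 N:1
  CH(SH) → C:1 H:2 S:1
  CH2 → C:1 H:2
  CH2 → C:1 H:2
  CH2 → C:1 H:2
  CH2I → C:1 H:2 I:1
Element totals:
  C: 7
  H: 14
  I: 1
  N: 1
  O: 1
  S: 1
Molecular formula: C7H14INOS.
  M = 7(12.011) + 14(1.008) + 126.904 + 14.007 + 15.999 + 32.06
    = 84.077 + 14.112 + 126.904 + 14.007 + 15.999 + 32.060 = 287.159

287.16 g/mol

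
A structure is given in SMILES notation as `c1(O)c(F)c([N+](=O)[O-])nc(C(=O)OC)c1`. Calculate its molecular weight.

216.12 g/mol

Atom tally by fragment:
  pyridine ring core → C:5 H:5 N:1
  (− 4 ring H displaced by substituents)
  + OH → O:1 H:1
  + F → F:1
  + NO2 → N:1 O:2
  + COOCH3 → C:2 H:3 O:2
Element totals:
  C: 7
  H: 5
  F: 1
  N: 2
  O: 5
Molecular formula: C7H5FN2O5.
  M = 7(12.011) + 5(1.008) + 18.998 + 2(14.007) + 5(15.999)
    = 84.077 + 5.040 + 18.998 + 28.014 + 79.995 = 216.124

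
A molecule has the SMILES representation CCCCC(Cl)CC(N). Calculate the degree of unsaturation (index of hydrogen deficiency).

Atom tally by fragment:
  CH3 → C:1 H:3
  CH2 → C:1 H:2
  CH2 → C:1 H:2
  CH2 → C:1 H:2
  CH(Cl) → C:1 H:1 Cl:1
  CH2 → C:1 H:2
  CH2NH2 → C:1 H:4 N:1
Element totals:
  C: 7
  H: 16
  Cl: 1
  N: 1
Molecular formula: C7H16ClN.
DoU = (2C + 2 + N − H − X) / 2 = (2·7 + 2 + 1 − 16 − 1) / 2 = 0.

0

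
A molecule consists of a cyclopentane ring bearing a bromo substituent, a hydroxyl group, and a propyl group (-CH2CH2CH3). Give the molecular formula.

C8H15BrO

Atom tally by fragment:
  cyclopentane ring core → C:5 H:10
  (− 3 ring H displaced by substituents)
  + Br → Br:1
  + OH → O:1 H:1
  + CH2CH2CH3 → C:3 H:7
Element totals:
  C: 8
  H: 15
  Br: 1
  O: 1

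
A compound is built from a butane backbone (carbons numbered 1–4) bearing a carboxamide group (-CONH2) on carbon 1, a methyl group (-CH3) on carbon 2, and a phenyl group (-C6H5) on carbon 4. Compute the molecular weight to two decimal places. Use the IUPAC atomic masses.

Atom tally by fragment:
  H2NOCCH2 → C:2 H:4 O:1 N:1
  CH(CH3) → C:2 H:4
  CH2 → C:1 H:2
  CH2C6H5 → C:7 H:7
Element totals:
  C: 12
  H: 17
  N: 1
  O: 1
Molecular formula: C12H17NO.
  M = 12(12.011) + 17(1.008) + 14.007 + 15.999
    = 144.132 + 17.136 + 14.007 + 15.999 = 191.274

191.27 g/mol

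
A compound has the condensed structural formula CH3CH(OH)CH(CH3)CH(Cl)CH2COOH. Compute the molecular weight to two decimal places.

180.63 g/mol

Atom tally by fragment:
  CH3 → C:1 H:3
  CH(OH) → C:1 H:2 O:1
  CH(CH3) → C:2 H:4
  CH(Cl) → C:1 H:1 Cl:1
  CH2COOH → C:2 H:3 O:2
Element totals:
  C: 7
  H: 13
  Cl: 1
  O: 3
Molecular formula: C7H13ClO3.
  M = 7(12.011) + 13(1.008) + 35.45 + 3(15.999)
    = 84.077 + 13.104 + 35.450 + 47.997 = 180.628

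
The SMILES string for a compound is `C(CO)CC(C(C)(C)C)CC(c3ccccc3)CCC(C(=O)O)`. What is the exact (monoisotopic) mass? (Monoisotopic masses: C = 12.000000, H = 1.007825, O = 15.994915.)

Atom tally by fragment:
  HOCH2CH2 → C:2 H:5 O:1
  CH2 → C:1 H:2
  CH(C(CH3)3) → C:5 H:10
  CH2 → C:1 H:2
  CH(C6H5) → C:7 H:6
  CH2 → C:1 H:2
  CH2 → C:1 H:2
  CH2COOH → C:2 H:3 O:2
Element totals:
  C: 20
  H: 32
  O: 3
Molecular formula: C20H32O3.
  M = 20(12.0) + 32(1.007825) + 3(15.994915)
    = 240.000000 + 32.250400 + 47.984745 = 320.235145

320.2351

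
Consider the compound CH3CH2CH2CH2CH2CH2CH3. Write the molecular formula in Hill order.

C7H16

Element totals:
  C: 7
  H: 16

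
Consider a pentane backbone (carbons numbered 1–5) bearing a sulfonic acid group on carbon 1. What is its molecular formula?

C5H12O3S

Atom tally by fragment:
  HO3SCH2 → C:1 H:3 S:1 O:3
  CH2 → C:1 H:2
  CH2 → C:1 H:2
  CH2 → C:1 H:2
  CH3 → C:1 H:3
Element totals:
  C: 5
  H: 12
  O: 3
  S: 1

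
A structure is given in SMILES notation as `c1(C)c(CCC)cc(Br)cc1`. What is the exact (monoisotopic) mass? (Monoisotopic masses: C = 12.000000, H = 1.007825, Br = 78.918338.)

212.0201

Atom tally by fragment:
  benzene ring core → C:6 H:6
  (− 3 ring H displaced by substituents)
  + CH3 → C:1 H:3
  + CH2CH2CH3 → C:3 H:7
  + Br → Br:1
Element totals:
  C: 10
  H: 13
  Br: 1
Molecular formula: C10H13Br.
  M = 10(12.0) + 13(1.007825) + 78.918338
    = 120.000000 + 13.101725 + 78.918338 = 212.020063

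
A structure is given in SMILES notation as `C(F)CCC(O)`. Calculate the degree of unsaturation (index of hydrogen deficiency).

Atom tally by fragment:
  FCH2 → C:1 H:2 F:1
  CH2 → C:1 H:2
  CH2 → C:1 H:2
  CH2OH → C:1 H:3 O:1
Element totals:
  C: 4
  H: 9
  F: 1
  O: 1
Molecular formula: C4H9FO.
DoU = (2C + 2 + N − H − X) / 2 = (2·4 + 2 + 0 − 9 − 1) / 2 = 0.

0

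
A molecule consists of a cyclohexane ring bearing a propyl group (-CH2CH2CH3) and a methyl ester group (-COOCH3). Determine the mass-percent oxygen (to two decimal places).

17.36%

Atom tally by fragment:
  cyclohexane ring core → C:6 H:12
  (− 2 ring H displaced by substituents)
  + CH2CH2CH3 → C:3 H:7
  + COOCH3 → C:2 H:3 O:2
Element totals:
  C: 11
  H: 20
  O: 2
Molecular formula: C11H20O2.
Molar mass = 184.279 g/mol.
Mass from O: 2 × 15.999 = 31.998 g/mol.
%O = 31.998 / 184.279 × 100 = 17.36%.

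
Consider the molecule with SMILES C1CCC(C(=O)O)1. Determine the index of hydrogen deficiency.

Atom tally by fragment:
  cyclobutane ring core → C:4 H:8
  (− 1 ring H displaced by substituents)
  + COOH → C:1 H:1 O:2
Element totals:
  C: 5
  H: 8
  O: 2
Molecular formula: C5H8O2.
DoU = (2C + 2 + N − H − X) / 2 = (2·5 + 2 + 0 − 8 − 0) / 2 = 2.

2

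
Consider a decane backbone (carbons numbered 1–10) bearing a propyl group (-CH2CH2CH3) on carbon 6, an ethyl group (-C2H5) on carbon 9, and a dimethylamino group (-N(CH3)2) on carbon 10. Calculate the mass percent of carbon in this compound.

Atom tally by fragment:
  CH3 → C:1 H:3
  CH2 → C:1 H:2
  CH2 → C:1 H:2
  CH2 → C:1 H:2
  CH2 → C:1 H:2
  CH(CH2CH2CH3) → C:4 H:8
  CH2 → C:1 H:2
  CH2 → C:1 H:2
  CH(C2H5) → C:3 H:6
  CH2N(CH3)2 → C:3 H:8 N:1
Element totals:
  C: 17
  H: 37
  N: 1
Molecular formula: C17H37N.
Molar mass = 255.490 g/mol.
Mass from C: 17 × 12.011 = 204.187 g/mol.
%C = 204.187 / 255.490 × 100 = 79.92%.

79.92%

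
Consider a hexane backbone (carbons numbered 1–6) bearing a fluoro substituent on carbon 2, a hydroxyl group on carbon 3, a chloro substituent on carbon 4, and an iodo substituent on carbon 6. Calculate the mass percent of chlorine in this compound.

12.64%

Atom tally by fragment:
  CH3 → C:1 H:3
  CH(F) → C:1 H:1 F:1
  CH(OH) → C:1 H:2 O:1
  CH(Cl) → C:1 H:1 Cl:1
  CH2 → C:1 H:2
  CH2I → C:1 H:2 I:1
Element totals:
  C: 6
  H: 11
  Cl: 1
  F: 1
  I: 1
  O: 1
Molecular formula: C6H11ClFIO.
Molar mass = 280.505 g/mol.
Mass from Cl: 1 × 35.45 = 35.450 g/mol.
%Cl = 35.450 / 280.505 × 100 = 12.64%.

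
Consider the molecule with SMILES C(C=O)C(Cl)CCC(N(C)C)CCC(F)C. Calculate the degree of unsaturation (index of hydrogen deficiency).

Atom tally by fragment:
  OHCCH2 → C:2 H:3 O:1
  CH(Cl) → C:1 H:1 Cl:1
  CH2 → C:1 H:2
  CH2 → C:1 H:2
  CH(N(CH3)2) → C:3 H:7 N:1
  CH2 → C:1 H:2
  CH2 → C:1 H:2
  CH(F) → C:1 H:1 F:1
  CH3 → C:1 H:3
Element totals:
  C: 12
  H: 23
  Cl: 1
  F: 1
  N: 1
  O: 1
Molecular formula: C12H23ClFNO.
DoU = (2C + 2 + N − H − X) / 2 = (2·12 + 2 + 1 − 23 − 2) / 2 = 1.

1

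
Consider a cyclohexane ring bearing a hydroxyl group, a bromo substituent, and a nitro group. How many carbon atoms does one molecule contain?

Atom tally by fragment:
  cyclohexane ring core → C:6 H:12
  (− 3 ring H displaced by substituents)
  + OH → O:1 H:1
  + Br → Br:1
  + NO2 → N:1 O:2
Element totals:
  C: 6
  H: 10
  Br: 1
  N: 1
  O: 3

6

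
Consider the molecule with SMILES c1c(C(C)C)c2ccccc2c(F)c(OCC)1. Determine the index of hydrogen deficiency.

7

Atom tally by fragment:
  naphthalene ring system core → C:10 H:8
  (− 3 ring H displaced by substituents)
  + CH(CH3)2 → C:3 H:7
  + F → F:1
  + OC2H5 → C:2 H:5 O:1
Element totals:
  C: 15
  H: 17
  F: 1
  O: 1
Molecular formula: C15H17FO.
DoU = (2C + 2 + N − H − X) / 2 = (2·15 + 2 + 0 − 17 − 1) / 2 = 7.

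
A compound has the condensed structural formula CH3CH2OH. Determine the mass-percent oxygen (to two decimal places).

34.73%

Atom tally by fragment:
  CH3 → C:1 H:3
  CH2OH → C:1 H:3 O:1
Element totals:
  C: 2
  H: 6
  O: 1
Molecular formula: C2H6O.
Molar mass = 46.069 g/mol.
Mass from O: 1 × 15.999 = 15.999 g/mol.
%O = 15.999 / 46.069 × 100 = 34.73%.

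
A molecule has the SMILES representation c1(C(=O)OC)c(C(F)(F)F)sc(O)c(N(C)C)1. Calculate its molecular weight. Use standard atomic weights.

269.24 g/mol

Atom tally by fragment:
  thiophene ring core → C:4 H:4 S:1
  (− 4 ring H displaced by substituents)
  + COOCH3 → C:2 H:3 O:2
  + CF3 → C:1 F:3
  + OH → O:1 H:1
  + N(CH3)2 → N:1 C:2 H:6
Element totals:
  C: 9
  H: 10
  F: 3
  N: 1
  O: 3
  S: 1
Molecular formula: C9H10F3NO3S.
  M = 9(12.011) + 10(1.008) + 3(18.998) + 14.007 + 3(15.999) + 32.06
    = 108.099 + 10.080 + 56.994 + 14.007 + 47.997 + 32.060 = 269.237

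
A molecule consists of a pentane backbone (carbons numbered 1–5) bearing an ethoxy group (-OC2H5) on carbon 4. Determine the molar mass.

116.20 g/mol

Atom tally by fragment:
  CH3 → C:1 H:3
  CH2 → C:1 H:2
  CH2 → C:1 H:2
  CH(OC2H5) → C:3 H:6 O:1
  CH3 → C:1 H:3
Element totals:
  C: 7
  H: 16
  O: 1
Molecular formula: C7H16O.
  M = 7(12.011) + 16(1.008) + 15.999
    = 84.077 + 16.128 + 15.999 = 116.204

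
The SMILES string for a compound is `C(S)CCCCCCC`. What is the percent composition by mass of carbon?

65.68%

Atom tally by fragment:
  HSCH2 → C:1 H:3 S:1
  CH2 → C:1 H:2
  CH2 → C:1 H:2
  CH2 → C:1 H:2
  CH2 → C:1 H:2
  CH2 → C:1 H:2
  CH2 → C:1 H:2
  CH3 → C:1 H:3
Element totals:
  C: 8
  H: 18
  S: 1
Molecular formula: C8H18S.
Molar mass = 146.292 g/mol.
Mass from C: 8 × 12.011 = 96.088 g/mol.
%C = 96.088 / 146.292 × 100 = 65.68%.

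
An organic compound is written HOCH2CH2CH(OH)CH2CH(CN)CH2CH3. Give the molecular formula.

C8H15NO2

Atom tally by fragment:
  HOCH2CH2 → C:2 H:5 O:1
  CH(OH) → C:1 H:2 O:1
  CH2 → C:1 H:2
  CH(CN) → C:2 H:1 N:1
  CH2 → C:1 H:2
  CH3 → C:1 H:3
Element totals:
  C: 8
  H: 15
  N: 1
  O: 2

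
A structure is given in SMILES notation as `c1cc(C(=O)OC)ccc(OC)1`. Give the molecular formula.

C9H10O3

Atom tally by fragment:
  benzene ring core → C:6 H:6
  (− 2 ring H displaced by substituents)
  + COOCH3 → C:2 H:3 O:2
  + OCH3 → C:1 H:3 O:1
Element totals:
  C: 9
  H: 10
  O: 3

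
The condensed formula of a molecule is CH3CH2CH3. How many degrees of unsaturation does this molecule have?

Element totals:
  C: 3
  H: 8
Molecular formula: C3H8.
DoU = (2C + 2 + N − H − X) / 2 = (2·3 + 2 + 0 − 8 − 0) / 2 = 0.

0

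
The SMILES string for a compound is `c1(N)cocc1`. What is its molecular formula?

Atom tally by fragment:
  furan ring core → C:4 H:4 O:1
  (− 1 ring H displaced by substituents)
  + NH2 → N:1 H:2
Element totals:
  C: 4
  H: 5
  N: 1
  O: 1

C4H5NO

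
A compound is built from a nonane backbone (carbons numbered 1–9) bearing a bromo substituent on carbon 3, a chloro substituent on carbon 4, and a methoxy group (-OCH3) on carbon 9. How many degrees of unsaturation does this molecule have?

Atom tally by fragment:
  CH3 → C:1 H:3
  CH2 → C:1 H:2
  CH(Br) → C:1 H:1 Br:1
  CH(Cl) → C:1 H:1 Cl:1
  CH2 → C:1 H:2
  CH2 → C:1 H:2
  CH2 → C:1 H:2
  CH2 → C:1 H:2
  CH2OCH3 → C:2 H:5 O:1
Element totals:
  C: 10
  H: 20
  Br: 1
  Cl: 1
  O: 1
Molecular formula: C10H20BrClO.
DoU = (2C + 2 + N − H − X) / 2 = (2·10 + 2 + 0 − 20 − 2) / 2 = 0.

0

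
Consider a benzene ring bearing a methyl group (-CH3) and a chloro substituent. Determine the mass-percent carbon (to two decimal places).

66.42%

Atom tally by fragment:
  benzene ring core → C:6 H:6
  (− 2 ring H displaced by substituents)
  + CH3 → C:1 H:3
  + Cl → Cl:1
Element totals:
  C: 7
  H: 7
  Cl: 1
Molecular formula: C7H7Cl.
Molar mass = 126.583 g/mol.
Mass from C: 7 × 12.011 = 84.077 g/mol.
%C = 84.077 / 126.583 × 100 = 66.42%.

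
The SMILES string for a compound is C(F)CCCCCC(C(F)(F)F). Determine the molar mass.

Atom tally by fragment:
  FCH2 → C:1 H:2 F:1
  CH2 → C:1 H:2
  CH2 → C:1 H:2
  CH2 → C:1 H:2
  CH2 → C:1 H:2
  CH2 → C:1 H:2
  CH2CF3 → C:2 H:2 F:3
Element totals:
  C: 8
  H: 14
  F: 4
Molecular formula: C8H14F4.
  M = 8(12.011) + 14(1.008) + 4(18.998)
    = 96.088 + 14.112 + 75.992 = 186.192

186.19 g/mol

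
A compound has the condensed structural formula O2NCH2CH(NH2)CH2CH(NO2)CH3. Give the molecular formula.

Atom tally by fragment:
  O2NCH2 → C:1 H:2 N:1 O:2
  CH(NH2) → C:1 H:3 N:1
  CH2 → C:1 H:2
  CH(NO2) → C:1 H:1 N:1 O:2
  CH3 → C:1 H:3
Element totals:
  C: 5
  H: 11
  N: 3
  O: 4

C5H11N3O4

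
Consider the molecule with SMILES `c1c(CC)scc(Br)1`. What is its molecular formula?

Atom tally by fragment:
  thiophene ring core → C:4 H:4 S:1
  (− 2 ring H displaced by substituents)
  + C2H5 → C:2 H:5
  + Br → Br:1
Element totals:
  C: 6
  H: 7
  Br: 1
  S: 1

C6H7BrS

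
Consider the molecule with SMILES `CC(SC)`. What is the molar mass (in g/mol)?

Atom tally by fragment:
  CH3 → C:1 H:3
  CH2SCH3 → C:2 H:5 S:1
Element totals:
  C: 3
  H: 8
  S: 1
Molecular formula: C3H8S.
  M = 3(12.011) + 8(1.008) + 32.06
    = 36.033 + 8.064 + 32.060 = 76.157

76.16 g/mol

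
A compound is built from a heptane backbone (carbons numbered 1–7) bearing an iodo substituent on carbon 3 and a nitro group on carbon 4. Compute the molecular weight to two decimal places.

271.10 g/mol

Atom tally by fragment:
  CH3 → C:1 H:3
  CH2 → C:1 H:2
  CH(I) → C:1 H:1 I:1
  CH(NO2) → C:1 H:1 N:1 O:2
  CH2 → C:1 H:2
  CH2 → C:1 H:2
  CH3 → C:1 H:3
Element totals:
  C: 7
  H: 14
  I: 1
  N: 1
  O: 2
Molecular formula: C7H14INO2.
  M = 7(12.011) + 14(1.008) + 126.904 + 14.007 + 2(15.999)
    = 84.077 + 14.112 + 126.904 + 14.007 + 31.998 = 271.098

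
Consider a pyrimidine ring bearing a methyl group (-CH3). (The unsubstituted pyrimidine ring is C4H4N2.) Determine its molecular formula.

Atom tally by fragment:
  pyrimidine ring core → C:4 H:4 N:2
  (− 1 ring H displaced by substituents)
  + CH3 → C:1 H:3
Element totals:
  C: 5
  H: 6
  N: 2

C5H6N2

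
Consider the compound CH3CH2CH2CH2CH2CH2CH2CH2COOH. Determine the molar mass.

158.24 g/mol

Atom tally by fragment:
  CH3 → C:1 H:3
  CH2 → C:1 H:2
  CH2 → C:1 H:2
  CH2 → C:1 H:2
  CH2 → C:1 H:2
  CH2 → C:1 H:2
  CH2 → C:1 H:2
  CH2COOH → C:2 H:3 O:2
Element totals:
  C: 9
  H: 18
  O: 2
Molecular formula: C9H18O2.
  M = 9(12.011) + 18(1.008) + 2(15.999)
    = 108.099 + 18.144 + 31.998 = 158.241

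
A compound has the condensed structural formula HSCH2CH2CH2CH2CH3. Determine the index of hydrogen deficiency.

Atom tally by fragment:
  HSCH2 → C:1 H:3 S:1
  CH2 → C:1 H:2
  CH2 → C:1 H:2
  CH2 → C:1 H:2
  CH3 → C:1 H:3
Element totals:
  C: 5
  H: 12
  S: 1
Molecular formula: C5H12S.
DoU = (2C + 2 + N − H − X) / 2 = (2·5 + 2 + 0 − 12 − 0) / 2 = 0.

0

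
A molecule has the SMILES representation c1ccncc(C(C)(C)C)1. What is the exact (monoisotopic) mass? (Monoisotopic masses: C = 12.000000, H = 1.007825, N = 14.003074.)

Atom tally by fragment:
  pyridine ring core → C:5 H:5 N:1
  (− 1 ring H displaced by substituents)
  + C(CH3)3 → C:4 H:9
Element totals:
  C: 9
  H: 13
  N: 1
Molecular formula: C9H13N.
  M = 9(12.0) + 13(1.007825) + 14.003074
    = 108.000000 + 13.101725 + 14.003074 = 135.104799

135.1048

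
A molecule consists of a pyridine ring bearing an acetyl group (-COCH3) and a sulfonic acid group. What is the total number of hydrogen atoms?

7

Atom tally by fragment:
  pyridine ring core → C:5 H:5 N:1
  (− 2 ring H displaced by substituents)
  + COCH3 → C:2 H:3 O:1
  + SO3H → S:1 O:3 H:1
Element totals:
  C: 7
  H: 7
  N: 1
  O: 4
  S: 1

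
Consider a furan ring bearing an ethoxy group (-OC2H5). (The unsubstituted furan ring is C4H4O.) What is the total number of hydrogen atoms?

Atom tally by fragment:
  furan ring core → C:4 H:4 O:1
  (− 1 ring H displaced by substituents)
  + OC2H5 → C:2 H:5 O:1
Element totals:
  C: 6
  H: 8
  O: 2

8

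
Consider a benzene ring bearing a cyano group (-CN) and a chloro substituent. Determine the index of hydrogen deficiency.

Atom tally by fragment:
  benzene ring core → C:6 H:6
  (− 2 ring H displaced by substituents)
  + CN → C:1 N:1
  + Cl → Cl:1
Element totals:
  C: 7
  H: 4
  Cl: 1
  N: 1
Molecular formula: C7H4ClN.
DoU = (2C + 2 + N − H − X) / 2 = (2·7 + 2 + 1 − 4 − 1) / 2 = 6.

6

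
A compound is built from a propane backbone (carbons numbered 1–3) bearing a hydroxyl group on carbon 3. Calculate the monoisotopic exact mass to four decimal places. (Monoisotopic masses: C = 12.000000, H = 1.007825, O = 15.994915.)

Atom tally by fragment:
  CH3 → C:1 H:3
  CH2 → C:1 H:2
  CH2OH → C:1 H:3 O:1
Element totals:
  C: 3
  H: 8
  O: 1
Molecular formula: C3H8O.
  M = 3(12.0) + 8(1.007825) + 15.994915
    = 36.000000 + 8.062600 + 15.994915 = 60.057515

60.0575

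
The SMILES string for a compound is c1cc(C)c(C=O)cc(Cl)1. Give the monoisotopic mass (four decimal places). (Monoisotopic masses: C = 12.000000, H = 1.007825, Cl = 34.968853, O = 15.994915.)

154.0185

Atom tally by fragment:
  benzene ring core → C:6 H:6
  (− 3 ring H displaced by substituents)
  + CH3 → C:1 H:3
  + CHO → C:1 H:1 O:1
  + Cl → Cl:1
Element totals:
  C: 8
  H: 7
  Cl: 1
  O: 1
Molecular formula: C8H7ClO.
  M = 8(12.0) + 7(1.007825) + 34.968853 + 15.994915
    = 96.000000 + 7.054775 + 34.968853 + 15.994915 = 154.018543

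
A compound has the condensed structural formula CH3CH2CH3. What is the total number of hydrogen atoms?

8

Atom tally by fragment:
  CH3 → C:1 H:3
  CH2 → C:1 H:2
  CH3 → C:1 H:3
Element totals:
  C: 3
  H: 8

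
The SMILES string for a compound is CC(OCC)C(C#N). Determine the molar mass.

Atom tally by fragment:
  CH3 → C:1 H:3
  CH(OC2H5) → C:3 H:6 O:1
  CH2CN → C:2 H:2 N:1
Element totals:
  C: 6
  H: 11
  N: 1
  O: 1
Molecular formula: C6H11NO.
  M = 6(12.011) + 11(1.008) + 14.007 + 15.999
    = 72.066 + 11.088 + 14.007 + 15.999 = 113.160

113.16 g/mol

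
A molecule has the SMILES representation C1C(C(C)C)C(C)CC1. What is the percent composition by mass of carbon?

85.63%

Atom tally by fragment:
  cyclopentane ring core → C:5 H:10
  (− 2 ring H displaced by substituents)
  + CH(CH3)2 → C:3 H:7
  + CH3 → C:1 H:3
Element totals:
  C: 9
  H: 18
Molecular formula: C9H18.
Molar mass = 126.243 g/mol.
Mass from C: 9 × 12.011 = 108.099 g/mol.
%C = 108.099 / 126.243 × 100 = 85.63%.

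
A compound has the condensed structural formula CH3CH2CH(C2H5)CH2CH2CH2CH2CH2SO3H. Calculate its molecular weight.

222.34 g/mol

Atom tally by fragment:
  CH3 → C:1 H:3
  CH2 → C:1 H:2
  CH(C2H5) → C:3 H:6
  CH2 → C:1 H:2
  CH2 → C:1 H:2
  CH2 → C:1 H:2
  CH2 → C:1 H:2
  CH2SO3H → C:1 H:3 S:1 O:3
Element totals:
  C: 10
  H: 22
  O: 3
  S: 1
Molecular formula: C10H22O3S.
  M = 10(12.011) + 22(1.008) + 3(15.999) + 32.06
    = 120.110 + 22.176 + 47.997 + 32.060 = 222.343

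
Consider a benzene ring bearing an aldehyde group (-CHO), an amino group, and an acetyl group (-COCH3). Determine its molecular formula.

C9H9NO2

Atom tally by fragment:
  benzene ring core → C:6 H:6
  (− 3 ring H displaced by substituents)
  + CHO → C:1 H:1 O:1
  + NH2 → N:1 H:2
  + COCH3 → C:2 H:3 O:1
Element totals:
  C: 9
  H: 9
  N: 1
  O: 2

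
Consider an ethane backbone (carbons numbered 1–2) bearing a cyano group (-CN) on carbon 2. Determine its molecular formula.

Atom tally by fragment:
  CH3 → C:1 H:3
  CH2CN → C:2 H:2 N:1
Element totals:
  C: 3
  H: 5
  N: 1

C3H5N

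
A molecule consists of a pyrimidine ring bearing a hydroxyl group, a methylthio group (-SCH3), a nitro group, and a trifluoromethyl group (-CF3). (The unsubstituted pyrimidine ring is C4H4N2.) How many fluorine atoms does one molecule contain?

3

Atom tally by fragment:
  pyrimidine ring core → C:4 H:4 N:2
  (− 4 ring H displaced by substituents)
  + OH → O:1 H:1
  + SCH3 → C:1 H:3 S:1
  + NO2 → N:1 O:2
  + CF3 → C:1 F:3
Element totals:
  C: 6
  H: 4
  F: 3
  N: 3
  O: 3
  S: 1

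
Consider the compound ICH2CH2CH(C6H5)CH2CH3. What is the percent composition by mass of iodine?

46.29%

Atom tally by fragment:
  ICH2 → C:1 H:2 I:1
  CH2 → C:1 H:2
  CH(C6H5) → C:7 H:6
  CH2 → C:1 H:2
  CH3 → C:1 H:3
Element totals:
  C: 11
  H: 15
  I: 1
Molecular formula: C11H15I.
Molar mass = 274.145 g/mol.
Mass from I: 1 × 126.904 = 126.904 g/mol.
%I = 126.904 / 274.145 × 100 = 46.29%.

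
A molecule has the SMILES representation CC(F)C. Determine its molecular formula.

C3H7F

Atom tally by fragment:
  CH3 → C:1 H:3
  CH(F) → C:1 H:1 F:1
  CH3 → C:1 H:3
Element totals:
  C: 3
  H: 7
  F: 1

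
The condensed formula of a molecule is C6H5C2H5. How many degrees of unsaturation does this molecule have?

Element totals:
  C: 8
  H: 10
Molecular formula: C8H10.
DoU = (2C + 2 + N − H − X) / 2 = (2·8 + 2 + 0 − 10 − 0) / 2 = 4.

4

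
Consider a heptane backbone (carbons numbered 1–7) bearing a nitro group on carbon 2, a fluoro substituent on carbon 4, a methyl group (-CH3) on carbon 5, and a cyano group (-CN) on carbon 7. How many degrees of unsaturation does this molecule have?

3

Atom tally by fragment:
  CH3 → C:1 H:3
  CH(NO2) → C:1 H:1 N:1 O:2
  CH2 → C:1 H:2
  CH(F) → C:1 H:1 F:1
  CH(CH3) → C:2 H:4
  CH2 → C:1 H:2
  CH2CN → C:2 H:2 N:1
Element totals:
  C: 9
  H: 15
  F: 1
  N: 2
  O: 2
Molecular formula: C9H15FN2O2.
DoU = (2C + 2 + N − H − X) / 2 = (2·9 + 2 + 2 − 15 − 1) / 2 = 3.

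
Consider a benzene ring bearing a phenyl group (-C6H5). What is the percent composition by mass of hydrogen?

Atom tally by fragment:
  benzene ring core → C:6 H:6
  (− 1 ring H displaced by substituents)
  + C6H5 → C:6 H:5
Element totals:
  C: 12
  H: 10
Molecular formula: C12H10.
Molar mass = 154.212 g/mol.
Mass from H: 10 × 1.008 = 10.080 g/mol.
%H = 10.080 / 154.212 × 100 = 6.54%.

6.54%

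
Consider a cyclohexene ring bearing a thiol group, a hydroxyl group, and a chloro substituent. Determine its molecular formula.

Atom tally by fragment:
  cyclohexene ring core → C:6 H:10
  (− 3 ring H displaced by substituents)
  + SH → S:1 H:1
  + OH → O:1 H:1
  + Cl → Cl:1
Element totals:
  C: 6
  H: 9
  Cl: 1
  O: 1
  S: 1

C6H9ClOS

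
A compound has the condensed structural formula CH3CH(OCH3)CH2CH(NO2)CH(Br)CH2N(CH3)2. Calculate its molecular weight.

Atom tally by fragment:
  CH3 → C:1 H:3
  CH(OCH3) → C:2 H:4 O:1
  CH2 → C:1 H:2
  CH(NO2) → C:1 H:1 N:1 O:2
  CH(Br) → C:1 H:1 Br:1
  CH2N(CH3)2 → C:3 H:8 N:1
Element totals:
  C: 9
  H: 19
  Br: 1
  N: 2
  O: 3
Molecular formula: C9H19BrN2O3.
  M = 9(12.011) + 19(1.008) + 79.904 + 2(14.007) + 3(15.999)
    = 108.099 + 19.152 + 79.904 + 28.014 + 47.997 = 283.166

283.17 g/mol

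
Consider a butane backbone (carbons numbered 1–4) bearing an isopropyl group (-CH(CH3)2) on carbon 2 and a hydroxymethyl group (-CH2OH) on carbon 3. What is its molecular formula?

C8H18O

Atom tally by fragment:
  CH3 → C:1 H:3
  CH(CH(CH3)2) → C:4 H:8
  CH(CH2OH) → C:2 H:4 O:1
  CH3 → C:1 H:3
Element totals:
  C: 8
  H: 18
  O: 1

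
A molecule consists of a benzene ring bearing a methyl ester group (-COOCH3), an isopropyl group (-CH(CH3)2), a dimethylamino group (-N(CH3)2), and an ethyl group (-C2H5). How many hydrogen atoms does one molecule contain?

Atom tally by fragment:
  benzene ring core → C:6 H:6
  (− 4 ring H displaced by substituents)
  + COOCH3 → C:2 H:3 O:2
  + CH(CH3)2 → C:3 H:7
  + N(CH3)2 → N:1 C:2 H:6
  + C2H5 → C:2 H:5
Element totals:
  C: 15
  H: 23
  N: 1
  O: 2

23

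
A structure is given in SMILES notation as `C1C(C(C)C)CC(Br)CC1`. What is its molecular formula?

C9H17Br

Atom tally by fragment:
  cyclohexane ring core → C:6 H:12
  (− 2 ring H displaced by substituents)
  + CH(CH3)2 → C:3 H:7
  + Br → Br:1
Element totals:
  C: 9
  H: 17
  Br: 1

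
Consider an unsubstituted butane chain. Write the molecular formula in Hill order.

Atom tally by fragment:
  CH3 → C:1 H:3
  CH2 → C:1 H:2
  CH2 → C:1 H:2
  CH3 → C:1 H:3
Element totals:
  C: 4
  H: 10

C4H10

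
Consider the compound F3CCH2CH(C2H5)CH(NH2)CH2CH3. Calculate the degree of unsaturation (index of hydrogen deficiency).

0

Atom tally by fragment:
  F3CCH2 → C:2 H:2 F:3
  CH(C2H5) → C:3 H:6
  CH(NH2) → C:1 H:3 N:1
  CH2 → C:1 H:2
  CH3 → C:1 H:3
Element totals:
  C: 8
  H: 16
  F: 3
  N: 1
Molecular formula: C8H16F3N.
DoU = (2C + 2 + N − H − X) / 2 = (2·8 + 2 + 1 − 16 − 3) / 2 = 0.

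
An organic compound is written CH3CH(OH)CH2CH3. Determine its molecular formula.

Atom tally by fragment:
  CH3 → C:1 H:3
  CH(OH) → C:1 H:2 O:1
  CH2 → C:1 H:2
  CH3 → C:1 H:3
Element totals:
  C: 4
  H: 10
  O: 1

C4H10O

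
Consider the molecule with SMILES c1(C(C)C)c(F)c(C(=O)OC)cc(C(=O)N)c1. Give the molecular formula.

C12H14FNO3

Atom tally by fragment:
  benzene ring core → C:6 H:6
  (− 4 ring H displaced by substituents)
  + CH(CH3)2 → C:3 H:7
  + F → F:1
  + COOCH3 → C:2 H:3 O:2
  + CONH2 → C:1 H:2 O:1 N:1
Element totals:
  C: 12
  H: 14
  F: 1
  N: 1
  O: 3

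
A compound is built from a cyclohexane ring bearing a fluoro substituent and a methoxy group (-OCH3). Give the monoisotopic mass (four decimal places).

132.0950

Atom tally by fragment:
  cyclohexane ring core → C:6 H:12
  (− 2 ring H displaced by substituents)
  + F → F:1
  + OCH3 → C:1 H:3 O:1
Element totals:
  C: 7
  H: 13
  F: 1
  O: 1
Molecular formula: C7H13FO.
  M = 7(12.0) + 13(1.007825) + 18.998403 + 15.994915
    = 84.000000 + 13.101725 + 18.998403 + 15.994915 = 132.095043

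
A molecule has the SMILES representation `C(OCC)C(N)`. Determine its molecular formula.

C4H11NO

Atom tally by fragment:
  C2H5OCH2 → C:3 H:7 O:1
  CH2NH2 → C:1 H:4 N:1
Element totals:
  C: 4
  H: 11
  N: 1
  O: 1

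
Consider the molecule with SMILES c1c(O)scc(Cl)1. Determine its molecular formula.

Atom tally by fragment:
  thiophene ring core → C:4 H:4 S:1
  (− 2 ring H displaced by substituents)
  + OH → O:1 H:1
  + Cl → Cl:1
Element totals:
  C: 4
  H: 3
  Cl: 1
  O: 1
  S: 1

C4H3ClOS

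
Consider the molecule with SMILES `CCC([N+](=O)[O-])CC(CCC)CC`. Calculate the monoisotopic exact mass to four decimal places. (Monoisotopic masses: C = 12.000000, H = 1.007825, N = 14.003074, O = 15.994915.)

Atom tally by fragment:
  CH3 → C:1 H:3
  CH2 → C:1 H:2
  CH(NO2) → C:1 H:1 N:1 O:2
  CH2 → C:1 H:2
  CH(CH2CH2CH3) → C:4 H:8
  CH2 → C:1 H:2
  CH3 → C:1 H:3
Element totals:
  C: 10
  H: 21
  N: 1
  O: 2
Molecular formula: C10H21NO2.
  M = 10(12.0) + 21(1.007825) + 14.003074 + 2(15.994915)
    = 120.000000 + 21.164325 + 14.003074 + 31.989830 = 187.157229

187.1572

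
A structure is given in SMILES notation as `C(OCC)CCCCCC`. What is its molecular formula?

C9H20O

Atom tally by fragment:
  C2H5OCH2 → C:3 H:7 O:1
  CH2 → C:1 H:2
  CH2 → C:1 H:2
  CH2 → C:1 H:2
  CH2 → C:1 H:2
  CH2 → C:1 H:2
  CH3 → C:1 H:3
Element totals:
  C: 9
  H: 20
  O: 1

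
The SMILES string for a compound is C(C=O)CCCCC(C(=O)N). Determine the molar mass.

157.21 g/mol

Atom tally by fragment:
  OHCCH2 → C:2 H:3 O:1
  CH2 → C:1 H:2
  CH2 → C:1 H:2
  CH2 → C:1 H:2
  CH2 → C:1 H:2
  CH2CONH2 → C:2 H:4 O:1 N:1
Element totals:
  C: 8
  H: 15
  N: 1
  O: 2
Molecular formula: C8H15NO2.
  M = 8(12.011) + 15(1.008) + 14.007 + 2(15.999)
    = 96.088 + 15.120 + 14.007 + 31.998 = 157.213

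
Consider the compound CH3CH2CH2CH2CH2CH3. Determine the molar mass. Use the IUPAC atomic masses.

86.18 g/mol

Element totals:
  C: 6
  H: 14
Molecular formula: C6H14.
  M = 6(12.011) + 14(1.008)
    = 72.066 + 14.112 = 86.178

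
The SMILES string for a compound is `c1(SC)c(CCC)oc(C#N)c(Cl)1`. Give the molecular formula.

Atom tally by fragment:
  furan ring core → C:4 H:4 O:1
  (− 4 ring H displaced by substituents)
  + SCH3 → C:1 H:3 S:1
  + CH2CH2CH3 → C:3 H:7
  + CN → C:1 N:1
  + Cl → Cl:1
Element totals:
  C: 9
  H: 10
  Cl: 1
  N: 1
  O: 1
  S: 1

C9H10ClNOS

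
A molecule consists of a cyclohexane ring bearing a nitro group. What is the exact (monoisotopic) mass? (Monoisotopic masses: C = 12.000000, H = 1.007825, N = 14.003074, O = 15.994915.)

Atom tally by fragment:
  cyclohexane ring core → C:6 H:12
  (− 1 ring H displaced by substituents)
  + NO2 → N:1 O:2
Element totals:
  C: 6
  H: 11
  N: 1
  O: 2
Molecular formula: C6H11NO2.
  M = 6(12.0) + 11(1.007825) + 14.003074 + 2(15.994915)
    = 72.000000 + 11.086075 + 14.003074 + 31.989830 = 129.078979

129.0790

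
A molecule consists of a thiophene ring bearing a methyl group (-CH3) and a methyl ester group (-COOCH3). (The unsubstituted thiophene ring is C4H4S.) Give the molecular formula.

Atom tally by fragment:
  thiophene ring core → C:4 H:4 S:1
  (− 2 ring H displaced by substituents)
  + CH3 → C:1 H:3
  + COOCH3 → C:2 H:3 O:2
Element totals:
  C: 7
  H: 8
  O: 2
  S: 1

C7H8O2S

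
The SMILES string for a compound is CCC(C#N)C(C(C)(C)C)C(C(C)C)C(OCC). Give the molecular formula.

C16H31NO

Atom tally by fragment:
  CH3 → C:1 H:3
  CH2 → C:1 H:2
  CH(CN) → C:2 H:1 N:1
  CH(C(CH3)3) → C:5 H:10
  CH(CH(CH3)2) → C:4 H:8
  CH2OC2H5 → C:3 H:7 O:1
Element totals:
  C: 16
  H: 31
  N: 1
  O: 1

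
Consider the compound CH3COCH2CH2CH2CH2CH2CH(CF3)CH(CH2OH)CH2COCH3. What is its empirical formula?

Atom tally by fragment:
  CH3COCH2 → C:3 H:5 O:1
  CH2 → C:1 H:2
  CH2 → C:1 H:2
  CH2 → C:1 H:2
  CH2 → C:1 H:2
  CH(CF3) → C:2 H:1 F:3
  CH(CH2OH) → C:2 H:4 O:1
  CH2COCH3 → C:3 H:5 O:1
Element totals:
  C: 14
  H: 23
  F: 3
  O: 3
Molecular formula: C14H23F3O3.
gcd of subscripts (14, 3, 23, 3) = 1, so the empirical formula equals the molecular formula.

C14H23F3O3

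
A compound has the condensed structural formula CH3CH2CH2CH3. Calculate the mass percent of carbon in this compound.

82.66%

Element totals:
  C: 4
  H: 10
Molecular formula: C4H10.
Molar mass = 58.124 g/mol.
Mass from C: 4 × 12.011 = 48.044 g/mol.
%C = 48.044 / 58.124 × 100 = 82.66%.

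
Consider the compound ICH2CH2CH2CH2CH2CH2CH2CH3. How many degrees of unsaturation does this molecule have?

Atom tally by fragment:
  ICH2 → C:1 H:2 I:1
  CH2 → C:1 H:2
  CH2 → C:1 H:2
  CH2 → C:1 H:2
  CH2 → C:1 H:2
  CH2 → C:1 H:2
  CH2 → C:1 H:2
  CH3 → C:1 H:3
Element totals:
  C: 8
  H: 17
  I: 1
Molecular formula: C8H17I.
DoU = (2C + 2 + N − H − X) / 2 = (2·8 + 2 + 0 − 17 − 1) / 2 = 0.

0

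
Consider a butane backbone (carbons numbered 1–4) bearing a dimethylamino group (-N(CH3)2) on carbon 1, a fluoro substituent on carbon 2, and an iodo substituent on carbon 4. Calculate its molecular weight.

Atom tally by fragment:
  (CH3)2NCH2 → C:3 H:8 N:1
  CH(F) → C:1 H:1 F:1
  CH2 → C:1 H:2
  CH2I → C:1 H:2 I:1
Element totals:
  C: 6
  H: 13
  F: 1
  I: 1
  N: 1
Molecular formula: C6H13FIN.
  M = 6(12.011) + 13(1.008) + 18.998 + 126.904 + 14.007
    = 72.066 + 13.104 + 18.998 + 126.904 + 14.007 = 245.079

245.08 g/mol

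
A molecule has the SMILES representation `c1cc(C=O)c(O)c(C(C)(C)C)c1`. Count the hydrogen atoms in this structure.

14

Atom tally by fragment:
  benzene ring core → C:6 H:6
  (− 3 ring H displaced by substituents)
  + CHO → C:1 H:1 O:1
  + OH → O:1 H:1
  + C(CH3)3 → C:4 H:9
Element totals:
  C: 11
  H: 14
  O: 2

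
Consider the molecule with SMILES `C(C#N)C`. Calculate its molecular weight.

Atom tally by fragment:
  NCCH2 → C:2 H:2 N:1
  CH3 → C:1 H:3
Element totals:
  C: 3
  H: 5
  N: 1
Molecular formula: C3H5N.
  M = 3(12.011) + 5(1.008) + 14.007
    = 36.033 + 5.040 + 14.007 = 55.080

55.08 g/mol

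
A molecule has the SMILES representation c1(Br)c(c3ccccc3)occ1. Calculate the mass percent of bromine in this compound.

35.82%

Atom tally by fragment:
  furan ring core → C:4 H:4 O:1
  (− 2 ring H displaced by substituents)
  + Br → Br:1
  + C6H5 → C:6 H:5
Element totals:
  C: 10
  H: 7
  Br: 1
  O: 1
Molecular formula: C10H7BrO.
Molar mass = 223.069 g/mol.
Mass from Br: 1 × 79.904 = 79.904 g/mol.
%Br = 79.904 / 223.069 × 100 = 35.82%.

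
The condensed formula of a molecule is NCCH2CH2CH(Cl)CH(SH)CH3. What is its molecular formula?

C6H10ClNS

Atom tally by fragment:
  NCCH2 → C:2 H:2 N:1
  CH2 → C:1 H:2
  CH(Cl) → C:1 H:1 Cl:1
  CH(SH) → C:1 H:2 S:1
  CH3 → C:1 H:3
Element totals:
  C: 6
  H: 10
  Cl: 1
  N: 1
  S: 1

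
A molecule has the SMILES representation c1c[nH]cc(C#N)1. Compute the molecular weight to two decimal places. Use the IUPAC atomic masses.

Atom tally by fragment:
  pyrrole ring core → C:4 H:5 N:1
  (− 1 ring H displaced by substituents)
  + CN → C:1 N:1
Element totals:
  C: 5
  H: 4
  N: 2
Molecular formula: C5H4N2.
  M = 5(12.011) + 4(1.008) + 2(14.007)
    = 60.055 + 4.032 + 28.014 = 92.101

92.10 g/mol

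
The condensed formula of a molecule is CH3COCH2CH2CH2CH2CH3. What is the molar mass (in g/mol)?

114.19 g/mol

Element totals:
  C: 7
  H: 14
  O: 1
Molecular formula: C7H14O.
  M = 7(12.011) + 14(1.008) + 15.999
    = 84.077 + 14.112 + 15.999 = 114.188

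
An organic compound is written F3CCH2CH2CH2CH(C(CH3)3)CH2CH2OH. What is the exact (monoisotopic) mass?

226.1544

Atom tally by fragment:
  F3CCH2 → C:2 H:2 F:3
  CH2 → C:1 H:2
  CH2 → C:1 H:2
  CH(C(CH3)3) → C:5 H:10
  CH2CH2OH → C:2 H:5 O:1
Element totals:
  C: 11
  H: 21
  F: 3
  O: 1
Molecular formula: C11H21F3O.
  M = 11(12.0) + 21(1.007825) + 3(18.998403) + 15.994915
    = 132.000000 + 21.164325 + 56.995209 + 15.994915 = 226.154449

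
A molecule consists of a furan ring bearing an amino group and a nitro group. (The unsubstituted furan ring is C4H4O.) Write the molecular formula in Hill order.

C4H4N2O3

Atom tally by fragment:
  furan ring core → C:4 H:4 O:1
  (− 2 ring H displaced by substituents)
  + NH2 → N:1 H:2
  + NO2 → N:1 O:2
Element totals:
  C: 4
  H: 4
  N: 2
  O: 3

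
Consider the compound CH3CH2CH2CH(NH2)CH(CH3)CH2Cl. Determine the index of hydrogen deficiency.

Atom tally by fragment:
  CH3 → C:1 H:3
  CH2 → C:1 H:2
  CH2 → C:1 H:2
  CH(NH2) → C:1 H:3 N:1
  CH(CH3) → C:2 H:4
  CH2Cl → C:1 H:2 Cl:1
Element totals:
  C: 7
  H: 16
  Cl: 1
  N: 1
Molecular formula: C7H16ClN.
DoU = (2C + 2 + N − H − X) / 2 = (2·7 + 2 + 1 − 16 − 1) / 2 = 0.

0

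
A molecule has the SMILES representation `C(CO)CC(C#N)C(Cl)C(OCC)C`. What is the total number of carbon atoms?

Atom tally by fragment:
  HOCH2CH2 → C:2 H:5 O:1
  CH2 → C:1 H:2
  CH(CN) → C:2 H:1 N:1
  CH(Cl) → C:1 H:1 Cl:1
  CH(OC2H5) → C:3 H:6 O:1
  CH3 → C:1 H:3
Element totals:
  C: 10
  H: 18
  Cl: 1
  N: 1
  O: 2

10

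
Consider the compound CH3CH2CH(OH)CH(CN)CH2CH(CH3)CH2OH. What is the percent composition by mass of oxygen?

Atom tally by fragment:
  CH3 → C:1 H:3
  CH2 → C:1 H:2
  CH(OH) → C:1 H:2 O:1
  CH(CN) → C:2 H:1 N:1
  CH2 → C:1 H:2
  CH(CH3) → C:2 H:4
  CH2OH → C:1 H:3 O:1
Element totals:
  C: 9
  H: 17
  N: 1
  O: 2
Molecular formula: C9H17NO2.
Molar mass = 171.240 g/mol.
Mass from O: 2 × 15.999 = 31.998 g/mol.
%O = 31.998 / 171.240 × 100 = 18.69%.

18.69%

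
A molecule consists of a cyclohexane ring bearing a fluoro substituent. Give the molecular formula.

Atom tally by fragment:
  cyclohexane ring core → C:6 H:12
  (− 1 ring H displaced by substituents)
  + F → F:1
Element totals:
  C: 6
  H: 11
  F: 1

C6H11F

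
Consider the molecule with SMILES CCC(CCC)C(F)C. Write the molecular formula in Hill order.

Atom tally by fragment:
  CH3 → C:1 H:3
  CH2 → C:1 H:2
  CH(CH2CH2CH3) → C:4 H:8
  CH(F) → C:1 H:1 F:1
  CH3 → C:1 H:3
Element totals:
  C: 8
  H: 17
  F: 1

C8H17F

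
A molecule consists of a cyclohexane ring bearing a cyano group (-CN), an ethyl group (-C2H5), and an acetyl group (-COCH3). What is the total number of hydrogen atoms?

17

Atom tally by fragment:
  cyclohexane ring core → C:6 H:12
  (− 3 ring H displaced by substituents)
  + CN → C:1 N:1
  + C2H5 → C:2 H:5
  + COCH3 → C:2 H:3 O:1
Element totals:
  C: 11
  H: 17
  N: 1
  O: 1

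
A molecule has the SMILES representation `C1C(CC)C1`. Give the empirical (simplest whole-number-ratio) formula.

Atom tally by fragment:
  cyclopropane ring core → C:3 H:6
  (− 1 ring H displaced by substituents)
  + C2H5 → C:2 H:5
Element totals:
  C: 5
  H: 10
Molecular formula: C5H10.
gcd of subscripts = 5; dividing each by 5:
  C: 5/5 = 1
  H: 10/5 = 2

CH2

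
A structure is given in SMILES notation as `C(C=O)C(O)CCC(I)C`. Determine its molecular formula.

Atom tally by fragment:
  OHCCH2 → C:2 H:3 O:1
  CH(OH) → C:1 H:2 O:1
  CH2 → C:1 H:2
  CH2 → C:1 H:2
  CH(I) → C:1 H:1 I:1
  CH3 → C:1 H:3
Element totals:
  C: 7
  H: 13
  I: 1
  O: 2

C7H13IO2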